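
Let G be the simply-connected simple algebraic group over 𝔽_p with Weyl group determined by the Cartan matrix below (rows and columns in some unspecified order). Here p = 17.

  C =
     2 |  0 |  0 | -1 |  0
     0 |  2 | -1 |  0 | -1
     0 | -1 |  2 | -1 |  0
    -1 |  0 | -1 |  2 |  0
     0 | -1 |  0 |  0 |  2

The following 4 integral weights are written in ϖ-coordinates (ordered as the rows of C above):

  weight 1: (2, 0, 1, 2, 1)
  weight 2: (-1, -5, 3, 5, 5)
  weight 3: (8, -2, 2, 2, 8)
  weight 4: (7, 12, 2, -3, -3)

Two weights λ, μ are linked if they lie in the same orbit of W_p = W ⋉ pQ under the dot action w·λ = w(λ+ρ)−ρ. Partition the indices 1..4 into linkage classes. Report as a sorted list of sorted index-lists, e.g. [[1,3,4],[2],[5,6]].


Type A_5, rank 5, |W|=720; reorder rows/cols to standard.

λ_j+ρ reflected into Ā_17 (⟨·,θ^∨⟩≤17); 5-tuples as given:

    1: (3, 1, 2, 3, 2)
    2: (0, 4, 0, 6, 2)
    3: (3, 1, 2, 3, 2)
    4: (1, 8, 1, 2, 3)

Partition of {1..4} into 3 W_17-dot-orbits:

[[1, 3], [2], [4]]


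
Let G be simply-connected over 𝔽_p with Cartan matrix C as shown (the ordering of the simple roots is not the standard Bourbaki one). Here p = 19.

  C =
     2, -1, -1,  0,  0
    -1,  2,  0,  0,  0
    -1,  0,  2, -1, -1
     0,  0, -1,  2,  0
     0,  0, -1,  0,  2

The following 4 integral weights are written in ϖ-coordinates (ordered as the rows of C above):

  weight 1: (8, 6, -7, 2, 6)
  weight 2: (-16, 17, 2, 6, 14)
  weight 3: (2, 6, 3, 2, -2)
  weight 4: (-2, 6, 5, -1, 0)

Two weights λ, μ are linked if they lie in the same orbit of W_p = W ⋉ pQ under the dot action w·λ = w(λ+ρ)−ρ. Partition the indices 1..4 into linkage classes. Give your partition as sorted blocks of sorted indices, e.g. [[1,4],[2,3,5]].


Cartan matrix: type D_5 (|W|=1920); un-permuting the 5 rows.

Ā_19 reps of the 4 weights (D_5, coords as presented):

  [1] (1, 6, 2, 3, 1);  [2] (1, 6, 2, 3, 1);  [3] (1, 6, 2, 3, 1);  [4] (1, 6, 5, 0, 1)

These 4 weights hit 2 W_19-dot-orbits; sizes (3, 1):

[[1, 2, 3], [4]]


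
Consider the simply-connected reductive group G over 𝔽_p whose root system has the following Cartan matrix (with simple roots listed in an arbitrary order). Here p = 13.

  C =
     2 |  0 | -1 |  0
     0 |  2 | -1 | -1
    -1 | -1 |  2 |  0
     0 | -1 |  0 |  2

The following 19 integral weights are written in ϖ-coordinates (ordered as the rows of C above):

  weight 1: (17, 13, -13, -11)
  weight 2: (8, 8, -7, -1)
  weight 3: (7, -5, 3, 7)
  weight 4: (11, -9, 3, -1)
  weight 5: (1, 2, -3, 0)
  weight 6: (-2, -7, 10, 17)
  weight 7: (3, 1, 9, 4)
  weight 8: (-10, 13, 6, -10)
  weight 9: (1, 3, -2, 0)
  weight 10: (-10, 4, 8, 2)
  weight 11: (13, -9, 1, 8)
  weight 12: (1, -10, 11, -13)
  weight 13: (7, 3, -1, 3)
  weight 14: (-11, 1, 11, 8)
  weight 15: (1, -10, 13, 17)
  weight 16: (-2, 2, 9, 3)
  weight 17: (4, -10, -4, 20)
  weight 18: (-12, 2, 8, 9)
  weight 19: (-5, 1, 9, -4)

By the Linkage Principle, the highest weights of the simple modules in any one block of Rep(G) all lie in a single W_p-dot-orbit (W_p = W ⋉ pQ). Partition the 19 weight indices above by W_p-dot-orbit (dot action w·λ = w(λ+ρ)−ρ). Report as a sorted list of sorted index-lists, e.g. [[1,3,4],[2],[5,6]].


Type A_4, rank 4, |W|=120; reorder rows/cols to standard.

λ_j+ρ reflected into Ā_13 (⟨·,θ^∨⟩≤13); 4-tuples as given:

    λ_1 → (1, 3, 3, 5)
    λ_2 → (3, 3, 6, 0)
    λ_3 → (5, 4, 0, 1)
    λ_4 → (5, 4, 0, 1)
    λ_5 → (0, 1, 2, 1)
    λ_6 → (4, 1, 5, 2)
    λ_7 → (4, 1, 5, 2)
    λ_8 → (1, 3, 1, 1)
    λ_9 → (1, 3, 1, 1)
    λ_10 → (5, 4, 0, 1)
    λ_11 → (4, 1, 5, 2)
    λ_12 → (1, 3, 1, 1)
    λ_13 → (5, 4, 0, 1)
    λ_14 → (0, 1, 2, 1)
    λ_15 → (4, 1, 5, 2)
    λ_16 → (3, 3, 6, 0)
    λ_17 → (1, 3, 1, 1)
    λ_18 → (0, 1, 2, 1)
    λ_19 → (4, 1, 5, 2)

The 19 indices split into 6 linkage classes (same alcove rep ⇔ same W_13-dot-orbit):

[[1], [2, 16], [3, 4, 10, 13], [5, 14, 18], [6, 7, 11, 15, 19], [8, 9, 12, 17]]


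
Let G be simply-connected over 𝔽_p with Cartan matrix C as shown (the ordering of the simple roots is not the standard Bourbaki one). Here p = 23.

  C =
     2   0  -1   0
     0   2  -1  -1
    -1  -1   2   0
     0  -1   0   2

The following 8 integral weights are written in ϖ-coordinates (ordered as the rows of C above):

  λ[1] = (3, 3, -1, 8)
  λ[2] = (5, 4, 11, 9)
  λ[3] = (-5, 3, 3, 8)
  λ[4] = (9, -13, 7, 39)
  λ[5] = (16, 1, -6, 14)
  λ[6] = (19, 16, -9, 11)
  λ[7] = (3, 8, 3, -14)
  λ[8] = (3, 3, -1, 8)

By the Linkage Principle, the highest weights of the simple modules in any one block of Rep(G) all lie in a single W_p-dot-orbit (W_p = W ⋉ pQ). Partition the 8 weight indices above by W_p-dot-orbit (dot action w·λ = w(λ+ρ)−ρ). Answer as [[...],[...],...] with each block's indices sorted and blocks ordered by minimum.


Cartan matrix: type A_4 (|W|=120); un-permuting the 4 rows.

W_23-reps of the 8 weights in Ā_23 (same 4-coord order as C):

    1: (4, 4, 0, 9)
    2: (4, 5, 8, 0)
    3: (4, 4, 0, 9)
    4: (4, 5, 8, 0)
    5: (6, 3, 2, 6)
    6: (6, 3, 2, 6)
    7: (4, 4, 0, 9)
    8: (4, 4, 0, 9)

Grouping the 8 weights by Ā_23-representative: 3 linkage classes.

[[1, 3, 7, 8], [2, 4], [5, 6]]


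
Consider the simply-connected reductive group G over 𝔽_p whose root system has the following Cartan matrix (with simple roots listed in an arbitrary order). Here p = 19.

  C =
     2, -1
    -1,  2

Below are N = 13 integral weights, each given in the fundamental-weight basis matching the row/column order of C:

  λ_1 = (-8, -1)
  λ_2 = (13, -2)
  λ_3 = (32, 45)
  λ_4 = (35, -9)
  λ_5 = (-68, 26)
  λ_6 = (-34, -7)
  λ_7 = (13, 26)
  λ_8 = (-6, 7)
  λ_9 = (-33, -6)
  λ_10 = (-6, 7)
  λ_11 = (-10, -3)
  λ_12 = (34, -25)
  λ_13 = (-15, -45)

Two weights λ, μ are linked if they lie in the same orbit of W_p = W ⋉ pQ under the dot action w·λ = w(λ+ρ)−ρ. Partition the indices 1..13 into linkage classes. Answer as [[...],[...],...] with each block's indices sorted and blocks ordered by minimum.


A_2 Cartan matrix, 2 simple roots permuted; ρ=(1,1).

Each λ_j+ρ reduced to Ā_19; 2-tuples below use C's row order:

  [1] (0, 7)
  [2] (13, 1)
  [3] (5, 3)
  [4] (2, 9)
  [5] (2, 9)
  [6] (13, 1)
  [7] (5, 3)
  [8] (5, 3)
  [9] (13, 1)
  [10] (5, 3)
  [11] (2, 9)
  [12] (5, 3)
  [13] (13, 1)

Partition of {1..13} into 4 W_19-dot-orbits:

[[1], [2, 6, 9, 13], [3, 7, 8, 10, 12], [4, 5, 11]]


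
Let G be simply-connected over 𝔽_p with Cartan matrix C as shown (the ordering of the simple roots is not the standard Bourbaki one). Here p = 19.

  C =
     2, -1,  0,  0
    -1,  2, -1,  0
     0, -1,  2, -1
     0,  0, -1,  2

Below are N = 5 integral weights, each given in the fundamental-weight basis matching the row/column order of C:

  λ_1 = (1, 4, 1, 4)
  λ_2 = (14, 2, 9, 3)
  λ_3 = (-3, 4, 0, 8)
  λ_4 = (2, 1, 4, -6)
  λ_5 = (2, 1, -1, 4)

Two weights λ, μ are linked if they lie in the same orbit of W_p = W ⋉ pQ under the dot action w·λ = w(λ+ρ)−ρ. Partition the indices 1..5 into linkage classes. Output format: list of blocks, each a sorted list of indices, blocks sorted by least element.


Root system A_4: the 4×4 matrix C matches after relabeling.

Folding the 5 weights λ_j+ρ into Ā_19 (reps in the given 4-coord order):

  λ_1 → (2, 5, 2, 5);  λ_2 → (2, 3, 1, 9);  λ_3 → (2, 3, 1, 9);  λ_4 → (3, 2, 0, 5);  λ_5 → (3, 2, 0, 5)

3 distinct reps among the 5 weights ⇒ 3 W_19-linkage classes:

[[1], [2, 3], [4, 5]]


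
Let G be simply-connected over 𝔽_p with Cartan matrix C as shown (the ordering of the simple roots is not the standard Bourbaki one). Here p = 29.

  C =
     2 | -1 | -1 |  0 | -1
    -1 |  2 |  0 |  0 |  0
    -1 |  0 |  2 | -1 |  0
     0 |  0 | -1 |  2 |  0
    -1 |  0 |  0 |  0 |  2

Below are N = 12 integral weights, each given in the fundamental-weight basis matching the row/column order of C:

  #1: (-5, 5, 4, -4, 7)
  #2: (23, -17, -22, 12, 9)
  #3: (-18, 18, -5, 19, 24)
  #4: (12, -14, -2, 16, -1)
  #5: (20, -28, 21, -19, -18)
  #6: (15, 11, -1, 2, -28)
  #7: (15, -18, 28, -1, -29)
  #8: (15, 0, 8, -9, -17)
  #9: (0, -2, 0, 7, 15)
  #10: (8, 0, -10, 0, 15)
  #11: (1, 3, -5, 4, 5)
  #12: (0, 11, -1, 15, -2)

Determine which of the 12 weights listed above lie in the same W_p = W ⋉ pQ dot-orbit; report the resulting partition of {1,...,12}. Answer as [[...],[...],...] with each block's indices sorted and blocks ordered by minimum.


Cartan matrix: type D_5 (|W|=1920); un-permuting the 5 rows.

Folding the 12 weights λ_j+ρ into Ā_29 (reps in the given 5-coord order):

  λ_1 → (2, 2, 2, 1, 4) · λ_2 → (5, 3, 5, 3, 3) · λ_3 → (2, 2, 2, 1, 4) · λ_4 → (0, 12, 0, 16, 1) · λ_5 → (2, 2, 2, 1, 4) · λ_6 → (0, 1, 1, 8, 16) · λ_7 → (0, 12, 0, 16, 1) · λ_8 → (0, 1, 1, 8, 16) · λ_9 → (0, 1, 1, 8, 16) · λ_10 → (0, 1, 1, 8, 16) · λ_11 → (2, 2, 2, 1, 4) · λ_12 → (0, 12, 0, 16, 1)

Linkage partition of the 12 weights (4 classes, p=29):

[[1, 3, 5, 11], [2], [4, 7, 12], [6, 8, 9, 10]]


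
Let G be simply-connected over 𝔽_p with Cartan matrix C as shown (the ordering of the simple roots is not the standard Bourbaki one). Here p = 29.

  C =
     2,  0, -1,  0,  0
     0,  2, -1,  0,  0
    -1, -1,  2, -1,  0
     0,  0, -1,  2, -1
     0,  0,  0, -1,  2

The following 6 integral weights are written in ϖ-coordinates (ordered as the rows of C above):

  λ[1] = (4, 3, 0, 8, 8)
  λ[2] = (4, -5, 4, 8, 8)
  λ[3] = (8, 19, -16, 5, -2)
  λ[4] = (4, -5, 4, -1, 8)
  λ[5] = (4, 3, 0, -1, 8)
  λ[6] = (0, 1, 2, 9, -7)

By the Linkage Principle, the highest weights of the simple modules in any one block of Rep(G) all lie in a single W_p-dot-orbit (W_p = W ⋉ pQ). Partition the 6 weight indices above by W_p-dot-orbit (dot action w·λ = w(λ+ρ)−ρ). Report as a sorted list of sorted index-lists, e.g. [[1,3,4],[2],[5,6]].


D_5 Cartan matrix, 5 simple roots permuted; ρ=(1,1,1,1,1).

Alcove-folded reps (p=29, 6 weights, presented ϖ-order):

  λ_1 → (5, 4, 1, 0, 9) · λ_2 → (5, 4, 1, 0, 9) · λ_3 → (5, 4, 1, 0, 9) · λ_4 → (5, 4, 1, 0, 9) · λ_5 → (5, 4, 1, 0, 9) · λ_6 → (1, 2, 3, 4, 6)

Grouping the 6 weights by Ā_29-representative: 2 linkage classes.

[[1, 2, 3, 4, 5], [6]]


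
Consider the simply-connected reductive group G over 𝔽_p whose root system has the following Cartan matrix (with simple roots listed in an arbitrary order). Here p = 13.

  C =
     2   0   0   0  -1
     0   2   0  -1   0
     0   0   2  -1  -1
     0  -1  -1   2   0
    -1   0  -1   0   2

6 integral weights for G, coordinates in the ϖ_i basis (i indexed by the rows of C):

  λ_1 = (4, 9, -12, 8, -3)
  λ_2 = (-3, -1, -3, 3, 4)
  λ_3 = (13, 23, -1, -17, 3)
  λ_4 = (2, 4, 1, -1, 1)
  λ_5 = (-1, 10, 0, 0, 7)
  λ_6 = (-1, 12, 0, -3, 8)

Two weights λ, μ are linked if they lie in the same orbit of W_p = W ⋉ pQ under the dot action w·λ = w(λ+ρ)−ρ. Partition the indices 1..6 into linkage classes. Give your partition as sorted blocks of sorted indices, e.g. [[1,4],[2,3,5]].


Cartan matrix: type A_5 (|W|=720); un-permuting the 5 rows.

W_13-reps of the 6 weights in Ā_13 (same 5-coord order as C):

    λ_1 → (2, 0, 2, 2, 1)
    λ_2 → (2, 0, 2, 2, 1)
    λ_3 → (8, 3, 1, 1, 0)
    λ_4 → (3, 5, 2, 0, 2)
    λ_5 → (8, 3, 1, 1, 0)
    λ_6 → (8, 3, 1, 1, 0)

Grouping the 6 weights by Ā_13-representative: 3 linkage classes.

[[1, 2], [3, 5, 6], [4]]


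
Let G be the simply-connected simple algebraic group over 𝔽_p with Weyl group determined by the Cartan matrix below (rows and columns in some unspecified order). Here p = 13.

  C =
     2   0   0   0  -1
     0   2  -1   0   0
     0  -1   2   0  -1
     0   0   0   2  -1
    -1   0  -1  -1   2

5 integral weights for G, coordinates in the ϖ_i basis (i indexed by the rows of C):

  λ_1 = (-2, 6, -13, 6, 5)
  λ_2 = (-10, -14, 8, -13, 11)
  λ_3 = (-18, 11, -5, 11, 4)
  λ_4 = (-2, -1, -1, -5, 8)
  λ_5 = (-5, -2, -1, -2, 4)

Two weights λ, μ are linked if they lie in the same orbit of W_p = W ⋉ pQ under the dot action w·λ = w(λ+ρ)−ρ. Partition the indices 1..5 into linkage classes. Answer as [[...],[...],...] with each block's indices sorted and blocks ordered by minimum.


Dynkin diagram of C (from the 8 off-diagonal −1 entries): D_5.

Each λ_j+ρ reduced to Ā_13; 5-tuples below use C's row order:

  1: (6, 5, 0, 0, 1)
  2: (3, 0, 0, 0, 1)
  3: (3, 0, 0, 0, 1)
  4: (1, 0, 0, 4, 4)
  5: (3, 0, 0, 0, 1)

These 5 weights hit 3 W_13-dot-orbits; sizes (1, 3, 1):

[[1], [2, 3, 5], [4]]


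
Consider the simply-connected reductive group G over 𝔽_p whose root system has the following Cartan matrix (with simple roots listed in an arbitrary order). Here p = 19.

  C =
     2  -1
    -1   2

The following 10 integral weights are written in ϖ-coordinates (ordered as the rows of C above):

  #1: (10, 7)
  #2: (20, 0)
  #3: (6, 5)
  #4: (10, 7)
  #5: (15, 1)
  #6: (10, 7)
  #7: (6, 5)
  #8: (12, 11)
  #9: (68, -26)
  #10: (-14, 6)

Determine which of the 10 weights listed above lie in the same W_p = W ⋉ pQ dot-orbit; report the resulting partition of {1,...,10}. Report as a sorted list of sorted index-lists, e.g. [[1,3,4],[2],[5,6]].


A_2 Cartan matrix, 2 simple roots permuted; ρ=(1,1).

Ā_19 reps of the 10 weights (A_2, coords as presented):

  1: (11, 8) · 2: (16, 2) · 3: (7, 6) · 4: (11, 8) · 5: (16, 2) · 6: (11, 8) · 7: (7, 6) · 8: (7, 6) · 9: (7, 6) · 10: (7, 6)

These 10 weights hit 3 W_19-dot-orbits; sizes (3, 2, 5):

[[1, 4, 6], [2, 5], [3, 7, 8, 9, 10]]


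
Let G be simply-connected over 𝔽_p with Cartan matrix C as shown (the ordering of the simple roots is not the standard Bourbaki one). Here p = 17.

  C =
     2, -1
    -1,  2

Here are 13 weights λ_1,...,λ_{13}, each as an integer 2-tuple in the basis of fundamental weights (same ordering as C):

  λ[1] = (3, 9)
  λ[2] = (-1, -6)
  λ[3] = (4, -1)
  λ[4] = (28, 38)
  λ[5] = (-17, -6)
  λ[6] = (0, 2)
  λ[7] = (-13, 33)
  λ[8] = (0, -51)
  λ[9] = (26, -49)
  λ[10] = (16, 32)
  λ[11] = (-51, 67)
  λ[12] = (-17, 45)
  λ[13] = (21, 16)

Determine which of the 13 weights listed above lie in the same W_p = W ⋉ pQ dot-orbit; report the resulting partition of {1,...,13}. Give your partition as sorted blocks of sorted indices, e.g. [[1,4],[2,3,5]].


Dynkin diagram of C (from the 2 off-diagonal −1 entries): A_2.

Alcove-folded reps (p=17, 13 weights, presented ϖ-order):

    1: (4, 10)
    2: (5, 0)
    3: (5, 0)
    4: (5, 0)
    5: (1, 12)
    6: (1, 3)
    7: (5, 0)
    8: (1, 1)
    9: (4, 10)
    10: (0, 16)
    11: (0, 16)
    12: (1, 12)
    13: (5, 0)

Partition of {1..13} into 6 W_17-dot-orbits:

[[1, 9], [2, 3, 4, 7, 13], [5, 12], [6], [8], [10, 11]]


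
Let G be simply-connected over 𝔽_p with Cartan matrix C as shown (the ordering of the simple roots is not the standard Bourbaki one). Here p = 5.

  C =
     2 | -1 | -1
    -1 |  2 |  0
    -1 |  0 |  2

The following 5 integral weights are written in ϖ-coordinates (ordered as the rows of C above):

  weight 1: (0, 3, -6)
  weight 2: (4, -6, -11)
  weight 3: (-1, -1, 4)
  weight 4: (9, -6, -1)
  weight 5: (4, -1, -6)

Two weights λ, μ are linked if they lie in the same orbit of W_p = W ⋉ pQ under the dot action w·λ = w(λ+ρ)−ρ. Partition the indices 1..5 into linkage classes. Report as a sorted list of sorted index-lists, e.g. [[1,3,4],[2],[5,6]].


Root system A_3: the 3×3 matrix C matches after relabeling.

Ā_5 reps of the 5 weights (A_3, coords as presented):

    λ_1+ρ ↦ (4, 0, 1)
    λ_2+ρ ↦ (0, 0, 5)
    λ_3+ρ ↦ (0, 0, 5)
    λ_4+ρ ↦ (0, 0, 5)
    λ_5+ρ ↦ (0, 0, 5)

2 distinct reps among the 5 weights ⇒ 2 W_5-linkage classes:

[[1], [2, 3, 4, 5]]


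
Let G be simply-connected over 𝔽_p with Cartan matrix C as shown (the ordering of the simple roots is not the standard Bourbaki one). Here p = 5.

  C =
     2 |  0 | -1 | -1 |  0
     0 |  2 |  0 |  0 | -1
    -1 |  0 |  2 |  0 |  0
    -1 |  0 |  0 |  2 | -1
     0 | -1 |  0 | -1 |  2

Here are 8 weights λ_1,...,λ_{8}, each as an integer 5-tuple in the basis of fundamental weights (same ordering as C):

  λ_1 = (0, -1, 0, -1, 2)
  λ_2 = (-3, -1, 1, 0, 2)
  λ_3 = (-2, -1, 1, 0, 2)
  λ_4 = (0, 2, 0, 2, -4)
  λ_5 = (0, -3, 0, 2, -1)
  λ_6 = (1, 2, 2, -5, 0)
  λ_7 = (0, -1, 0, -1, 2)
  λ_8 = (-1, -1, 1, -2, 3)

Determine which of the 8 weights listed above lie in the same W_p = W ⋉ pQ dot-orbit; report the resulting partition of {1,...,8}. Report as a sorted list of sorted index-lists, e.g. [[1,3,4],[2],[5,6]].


Dynkin diagram of C (from the 8 off-diagonal −1 entries): A_5.

W_5-reps of the 8 weights in Ā_5 (same 5-coord order as C):

    λ_1 → (1, 0, 1, 0, 3)
    λ_2 → (1, 0, 0, 1, 2)
    λ_3 → (1, 0, 1, 0, 3)
    λ_4 → (1, 0, 1, 0, 3)
    λ_5 → (1, 0, 1, 1, 2)
    λ_6 → (1, 0, 1, 1, 2)
    λ_7 → (1, 0, 1, 0, 3)
    λ_8 → (1, 0, 1, 0, 3)

These 8 weights hit 3 W_5-dot-orbits; sizes (5, 1, 2):

[[1, 3, 4, 7, 8], [2], [5, 6]]


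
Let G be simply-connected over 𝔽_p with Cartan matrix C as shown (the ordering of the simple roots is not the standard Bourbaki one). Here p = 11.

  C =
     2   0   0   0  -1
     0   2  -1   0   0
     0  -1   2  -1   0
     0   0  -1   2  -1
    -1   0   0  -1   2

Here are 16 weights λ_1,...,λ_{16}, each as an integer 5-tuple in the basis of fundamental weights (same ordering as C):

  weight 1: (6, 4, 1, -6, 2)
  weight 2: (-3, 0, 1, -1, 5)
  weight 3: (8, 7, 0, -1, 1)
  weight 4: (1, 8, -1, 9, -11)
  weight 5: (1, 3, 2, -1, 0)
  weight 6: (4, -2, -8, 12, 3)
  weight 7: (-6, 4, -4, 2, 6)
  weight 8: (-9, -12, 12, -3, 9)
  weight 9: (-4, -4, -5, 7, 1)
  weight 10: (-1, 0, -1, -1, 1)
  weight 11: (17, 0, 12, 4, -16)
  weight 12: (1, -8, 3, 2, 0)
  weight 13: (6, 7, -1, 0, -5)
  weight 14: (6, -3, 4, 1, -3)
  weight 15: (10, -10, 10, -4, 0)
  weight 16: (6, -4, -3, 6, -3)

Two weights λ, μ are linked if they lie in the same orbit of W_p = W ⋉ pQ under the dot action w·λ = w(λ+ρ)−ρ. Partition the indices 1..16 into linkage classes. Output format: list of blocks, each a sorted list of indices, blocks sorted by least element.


A_5 Cartan matrix, 5 simple roots permuted; ρ=(1,1,1,1,1).

W_11-reps of the 16 weights in Ā_11 (same 5-coord order as C):

  [1] (4, 1, 3, 0, 2)
  [2] (2, 1, 2, 0, 4)
  [3] (0, 1, 0, 0, 2)
  [4] (0, 1, 0, 0, 2)
  [5] (2, 4, 3, 0, 1)
  [6] (4, 1, 3, 0, 2)
  [7] (4, 1, 3, 0, 2)
  [8] (0, 1, 0, 0, 2)
  [9] (2, 4, 3, 0, 1)
  [10] (0, 1, 0, 0, 2)
  [11] (2, 4, 3, 0, 1)
  [12] (2, 4, 3, 0, 1)
  [13] (2, 4, 3, 0, 1)
  [14] (4, 1, 3, 0, 2)
  [15] (0, 1, 0, 0, 2)
  [16] (4, 1, 3, 0, 2)

These 16 weights hit 4 W_11-dot-orbits; sizes (5, 1, 5, 5):

[[1, 6, 7, 14, 16], [2], [3, 4, 8, 10, 15], [5, 9, 11, 12, 13]]


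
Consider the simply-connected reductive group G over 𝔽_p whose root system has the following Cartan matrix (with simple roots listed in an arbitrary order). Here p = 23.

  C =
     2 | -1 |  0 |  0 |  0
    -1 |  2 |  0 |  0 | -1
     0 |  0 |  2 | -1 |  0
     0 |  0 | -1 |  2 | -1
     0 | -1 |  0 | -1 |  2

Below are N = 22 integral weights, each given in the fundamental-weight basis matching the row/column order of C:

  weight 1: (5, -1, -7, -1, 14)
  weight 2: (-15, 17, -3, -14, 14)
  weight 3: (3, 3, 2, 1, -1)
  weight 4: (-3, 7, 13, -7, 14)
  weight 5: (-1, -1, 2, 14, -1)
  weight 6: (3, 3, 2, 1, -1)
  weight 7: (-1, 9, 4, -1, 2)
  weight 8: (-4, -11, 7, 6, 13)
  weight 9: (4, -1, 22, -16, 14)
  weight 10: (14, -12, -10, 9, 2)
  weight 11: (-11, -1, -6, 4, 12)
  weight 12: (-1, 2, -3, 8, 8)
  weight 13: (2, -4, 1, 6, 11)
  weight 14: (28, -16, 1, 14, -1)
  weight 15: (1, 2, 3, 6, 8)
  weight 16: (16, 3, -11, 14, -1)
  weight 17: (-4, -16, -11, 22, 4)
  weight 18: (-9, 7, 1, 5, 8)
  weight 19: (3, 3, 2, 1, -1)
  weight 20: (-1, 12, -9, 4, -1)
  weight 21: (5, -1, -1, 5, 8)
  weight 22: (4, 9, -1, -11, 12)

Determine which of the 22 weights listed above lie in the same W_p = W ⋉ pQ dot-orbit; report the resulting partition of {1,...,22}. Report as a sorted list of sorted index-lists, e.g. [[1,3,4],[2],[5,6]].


A_5 Cartan matrix, 5 simple roots permuted; ρ=(1,1,1,1,1).

Each λ_j+ρ reduced to Ā_23; 5-tuples below use C's row order:

  λ_1 → (6, 0, 0, 6, 9) · λ_2 → (4, 4, 3, 2, 0) · λ_3 → (4, 4, 3, 2, 0) · λ_4 → (6, 0, 0, 6, 9) · λ_5 → (0, 0, 3, 15, 0) · λ_6 → (4, 4, 3, 2, 0) · λ_7 → (0, 10, 5, 0, 3) · λ_8 → (4, 3, 2, 7, 1) · λ_9 → (0, 0, 3, 15, 0) · λ_10 → (4, 3, 2, 7, 1) · λ_11 → (0, 10, 5, 0, 3) · λ_12 → (0, 3, 2, 7, 9) · λ_13 → (0, 3, 2, 7, 9) · λ_14 → (6, 0, 0, 6, 9) · λ_15 → (0, 3, 2, 7, 9) · λ_16 → (4, 4, 3, 2, 0) · λ_17 → (0, 10, 5, 0, 3) · λ_18 → (6, 0, 0, 6, 9) · λ_19 → (4, 4, 3, 2, 0) · λ_20 → (0, 10, 5, 0, 3) · λ_21 → (6, 0, 0, 6, 9) · λ_22 → (0, 10, 5, 0, 3)

These 22 weights hit 6 W_23-dot-orbits; sizes (5, 5, 2, 5, 2, 3):

[[1, 4, 14, 18, 21], [2, 3, 6, 16, 19], [5, 9], [7, 11, 17, 20, 22], [8, 10], [12, 13, 15]]


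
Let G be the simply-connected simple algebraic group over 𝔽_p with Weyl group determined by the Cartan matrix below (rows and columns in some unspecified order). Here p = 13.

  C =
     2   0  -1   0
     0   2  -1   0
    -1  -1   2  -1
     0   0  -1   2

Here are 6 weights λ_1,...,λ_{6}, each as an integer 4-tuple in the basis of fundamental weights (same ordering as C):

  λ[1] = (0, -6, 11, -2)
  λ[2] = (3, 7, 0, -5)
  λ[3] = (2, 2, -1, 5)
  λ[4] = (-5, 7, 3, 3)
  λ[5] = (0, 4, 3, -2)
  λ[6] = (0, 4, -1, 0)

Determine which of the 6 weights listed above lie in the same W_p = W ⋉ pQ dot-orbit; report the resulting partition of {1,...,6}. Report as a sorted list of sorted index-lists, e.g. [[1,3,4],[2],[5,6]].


Cartan matrix: type D_4 (|W|=192); un-permuting the 4 rows.

Folding the 6 weights λ_j+ρ into Ā_13 (reps in the given 4-coord order):

  [1] (1, 5, 0, 1);  [2] (1, 5, 3, 1);  [3] (3, 3, 0, 6);  [4] (1, 5, 3, 1);  [5] (1, 5, 3, 1);  [6] (1, 5, 0, 1)

Grouping the 6 weights by Ā_13-representative: 3 linkage classes.

[[1, 6], [2, 4, 5], [3]]


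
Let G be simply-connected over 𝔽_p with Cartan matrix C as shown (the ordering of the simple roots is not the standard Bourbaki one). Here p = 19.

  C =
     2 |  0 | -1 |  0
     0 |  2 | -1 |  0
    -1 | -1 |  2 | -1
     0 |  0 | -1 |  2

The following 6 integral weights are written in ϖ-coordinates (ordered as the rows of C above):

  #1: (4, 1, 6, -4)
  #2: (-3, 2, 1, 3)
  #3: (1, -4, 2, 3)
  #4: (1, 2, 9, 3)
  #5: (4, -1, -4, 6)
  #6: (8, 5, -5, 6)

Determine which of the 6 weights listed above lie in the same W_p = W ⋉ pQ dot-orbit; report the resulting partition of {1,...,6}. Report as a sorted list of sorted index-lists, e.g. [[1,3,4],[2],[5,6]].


D_4 Cartan matrix, 4 simple roots permuted; ρ=(1,1,1,1).

λ_j+ρ reflected into Ā_19 (⟨·,θ^∨⟩≤19); 4-tuples as given:

  [1] (5, 2, 4, 3)
  [2] (2, 3, 0, 4)
  [3] (2, 3, 0, 4)
  [4] (2, 3, 0, 4)
  [5] (2, 3, 0, 4)
  [6] (5, 2, 4, 3)

The 6 indices split into 2 linkage classes (same alcove rep ⇔ same W_19-dot-orbit):

[[1, 6], [2, 3, 4, 5]]


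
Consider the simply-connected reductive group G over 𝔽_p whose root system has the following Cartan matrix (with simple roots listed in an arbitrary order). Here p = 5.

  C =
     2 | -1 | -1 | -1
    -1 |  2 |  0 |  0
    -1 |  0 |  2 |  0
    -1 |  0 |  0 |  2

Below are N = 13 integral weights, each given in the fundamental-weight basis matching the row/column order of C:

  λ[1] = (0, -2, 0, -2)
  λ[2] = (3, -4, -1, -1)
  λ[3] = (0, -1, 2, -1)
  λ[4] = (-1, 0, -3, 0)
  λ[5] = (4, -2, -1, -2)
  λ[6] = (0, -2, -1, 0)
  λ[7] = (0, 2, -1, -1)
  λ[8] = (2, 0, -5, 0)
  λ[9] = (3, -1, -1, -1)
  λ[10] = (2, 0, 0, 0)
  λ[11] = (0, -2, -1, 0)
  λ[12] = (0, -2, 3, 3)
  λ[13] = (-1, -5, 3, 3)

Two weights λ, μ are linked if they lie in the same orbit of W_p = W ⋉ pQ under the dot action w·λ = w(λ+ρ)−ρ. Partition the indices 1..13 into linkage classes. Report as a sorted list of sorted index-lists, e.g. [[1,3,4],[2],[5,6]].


Type D_4, rank 4, |W|=192; reorder rows/cols to standard.

Alcove-folded reps (p=5, 13 weights, presented ϖ-order):

  λ_1+ρ ↦ (1, 0, 0, 0);  λ_2+ρ ↦ (1, 3, 0, 0);  λ_3+ρ ↦ (1, 0, 3, 0);  λ_4+ρ ↦ (0, 1, 0, 1);  λ_5+ρ ↦ (0, 1, 0, 1);  λ_6+ρ ↦ (0, 1, 0, 1);  λ_7+ρ ↦ (1, 3, 0, 0);  λ_8+ρ ↦ (1, 0, 3, 0);  λ_9+ρ ↦ (1, 0, 0, 0);  λ_10+ρ ↦ (1, 0, 0, 0);  λ_11+ρ ↦ (0, 1, 0, 1);  λ_12+ρ ↦ (1, 3, 0, 0);  λ_13+ρ ↦ (1, 0, 0, 0)

Grouping the 13 weights by Ā_5-representative: 4 linkage classes.

[[1, 9, 10, 13], [2, 7, 12], [3, 8], [4, 5, 6, 11]]


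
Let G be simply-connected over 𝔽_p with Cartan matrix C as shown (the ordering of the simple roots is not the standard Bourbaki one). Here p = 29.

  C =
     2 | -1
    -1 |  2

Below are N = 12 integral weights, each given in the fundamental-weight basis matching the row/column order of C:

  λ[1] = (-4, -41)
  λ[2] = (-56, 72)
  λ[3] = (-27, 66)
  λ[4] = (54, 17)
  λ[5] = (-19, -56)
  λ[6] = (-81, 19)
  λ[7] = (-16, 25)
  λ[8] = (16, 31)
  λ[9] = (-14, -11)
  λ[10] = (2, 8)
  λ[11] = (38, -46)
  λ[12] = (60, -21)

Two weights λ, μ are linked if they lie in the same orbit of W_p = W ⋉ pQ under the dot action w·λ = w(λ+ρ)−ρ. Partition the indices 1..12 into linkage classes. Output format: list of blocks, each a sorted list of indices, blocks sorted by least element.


Type A_2, rank 2, |W|=6; reorder rows/cols to standard.

Each λ_j+ρ reduced to Ā_29; 2-tuples below use C's row order:

  1: (15, 11) · 2: (15, 11) · 3: (3, 9) · 4: (15, 11) · 5: (15, 11) · 6: (7, 20) · 7: (15, 11) · 8: (3, 9) · 9: (10, 13) · 10: (3, 9) · 11: (10, 13) · 12: (3, 9)

Partition of {1..12} into 4 W_29-dot-orbits:

[[1, 2, 4, 5, 7], [3, 8, 10, 12], [6], [9, 11]]


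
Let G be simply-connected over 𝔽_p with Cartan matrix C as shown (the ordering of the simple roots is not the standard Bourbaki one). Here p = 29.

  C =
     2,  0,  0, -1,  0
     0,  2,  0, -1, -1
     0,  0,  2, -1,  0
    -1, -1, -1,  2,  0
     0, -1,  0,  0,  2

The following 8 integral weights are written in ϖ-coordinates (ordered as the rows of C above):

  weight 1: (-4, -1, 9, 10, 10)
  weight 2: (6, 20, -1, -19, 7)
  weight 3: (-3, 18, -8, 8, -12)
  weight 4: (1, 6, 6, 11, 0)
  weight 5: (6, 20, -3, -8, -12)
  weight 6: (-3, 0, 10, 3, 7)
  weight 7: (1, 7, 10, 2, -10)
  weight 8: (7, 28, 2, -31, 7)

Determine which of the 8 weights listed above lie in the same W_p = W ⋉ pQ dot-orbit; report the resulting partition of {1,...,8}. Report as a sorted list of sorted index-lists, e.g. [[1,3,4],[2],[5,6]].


Cartan matrix: type D_5 (|W|=1920); un-permuting the 5 rows.

Ā_29 reps of the 8 weights (D_5, coords as presented):

  1: (0, 8, 7, 3, 0);  2: (0, 8, 7, 3, 0);  3: (2, 1, 7, 0, 11);  4: (2, 1, 7, 0, 11);  5: (2, 1, 7, 0, 11);  6: (2, 1, 11, 2, 8);  7: (2, 1, 11, 2, 8);  8: (2, 1, 7, 0, 11)

3 distinct reps among the 8 weights ⇒ 3 W_29-linkage classes:

[[1, 2], [3, 4, 5, 8], [6, 7]]


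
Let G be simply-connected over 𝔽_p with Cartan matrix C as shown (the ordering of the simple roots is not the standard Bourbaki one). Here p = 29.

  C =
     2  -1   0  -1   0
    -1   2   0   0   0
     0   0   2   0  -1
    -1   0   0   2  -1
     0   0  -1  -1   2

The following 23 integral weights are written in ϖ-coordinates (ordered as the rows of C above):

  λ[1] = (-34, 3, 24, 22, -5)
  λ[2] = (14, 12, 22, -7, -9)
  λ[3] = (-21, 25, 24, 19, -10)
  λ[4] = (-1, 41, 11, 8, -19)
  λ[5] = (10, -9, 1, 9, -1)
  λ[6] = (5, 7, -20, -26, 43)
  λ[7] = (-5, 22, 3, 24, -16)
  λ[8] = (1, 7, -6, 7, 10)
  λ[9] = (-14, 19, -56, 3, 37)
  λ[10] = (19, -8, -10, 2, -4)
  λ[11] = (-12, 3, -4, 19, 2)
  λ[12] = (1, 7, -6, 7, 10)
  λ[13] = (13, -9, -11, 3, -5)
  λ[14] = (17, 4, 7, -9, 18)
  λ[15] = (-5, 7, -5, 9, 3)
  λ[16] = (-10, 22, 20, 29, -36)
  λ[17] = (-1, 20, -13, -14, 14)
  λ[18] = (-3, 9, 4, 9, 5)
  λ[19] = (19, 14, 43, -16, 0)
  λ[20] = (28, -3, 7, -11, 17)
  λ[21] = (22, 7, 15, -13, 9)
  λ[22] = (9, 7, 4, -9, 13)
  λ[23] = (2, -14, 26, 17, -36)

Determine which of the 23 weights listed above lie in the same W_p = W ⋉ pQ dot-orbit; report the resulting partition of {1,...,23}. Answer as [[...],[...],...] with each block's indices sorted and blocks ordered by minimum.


C ↔ A_5 under row/col permutation; |W(A_5)| = 720.

Folding the 23 weights λ_j+ρ into Ā_29 (reps in the given 5-coord order):

  λ_1+ρ ↦ (4, 4, 4, 6, 0)
  λ_2+ρ ↦ (1, 5, 1, 8, 6)
  λ_3+ρ ↦ (4, 7, 3, 9, 0)
  λ_4+ρ ↦ (4, 7, 3, 9, 0)
  λ_5+ρ ↦ (3, 8, 2, 10, 0)
  λ_6+ρ ↦ (4, 4, 4, 6, 0)
  λ_7+ρ ↦ (4, 4, 4, 6, 0)
  λ_8+ρ ↦ (2, 8, 5, 8, 6)
  λ_9+ρ ↦ (4, 7, 3, 9, 0)
  λ_10+ρ ↦ (4, 7, 3, 9, 0)
  λ_11+ρ ↦ (4, 7, 3, 9, 0)
  λ_12+ρ ↦ (2, 8, 5, 8, 6)
  λ_13+ρ ↦ (4, 4, 4, 6, 0)
  λ_14+ρ ↦ (2, 8, 5, 8, 6)
  λ_15+ρ ↦ (4, 4, 4, 6, 0)
  λ_16+ρ ↦ (1, 5, 1, 8, 6)
  λ_17+ρ ↦ (3, 8, 2, 10, 0)
  λ_18+ρ ↦ (2, 8, 5, 8, 6)
  λ_19+ρ ↦ (1, 5, 1, 8, 6)
  λ_20+ρ ↦ (3, 8, 2, 10, 0)
  λ_21+ρ ↦ (3, 8, 2, 10, 0)
  λ_22+ρ ↦ (2, 8, 5, 8, 6)
  λ_23+ρ ↦ (3, 8, 2, 10, 0)

5 distinct reps among the 23 weights ⇒ 5 W_29-linkage classes:

[[1, 6, 7, 13, 15], [2, 16, 19], [3, 4, 9, 10, 11], [5, 17, 20, 21, 23], [8, 12, 14, 18, 22]]


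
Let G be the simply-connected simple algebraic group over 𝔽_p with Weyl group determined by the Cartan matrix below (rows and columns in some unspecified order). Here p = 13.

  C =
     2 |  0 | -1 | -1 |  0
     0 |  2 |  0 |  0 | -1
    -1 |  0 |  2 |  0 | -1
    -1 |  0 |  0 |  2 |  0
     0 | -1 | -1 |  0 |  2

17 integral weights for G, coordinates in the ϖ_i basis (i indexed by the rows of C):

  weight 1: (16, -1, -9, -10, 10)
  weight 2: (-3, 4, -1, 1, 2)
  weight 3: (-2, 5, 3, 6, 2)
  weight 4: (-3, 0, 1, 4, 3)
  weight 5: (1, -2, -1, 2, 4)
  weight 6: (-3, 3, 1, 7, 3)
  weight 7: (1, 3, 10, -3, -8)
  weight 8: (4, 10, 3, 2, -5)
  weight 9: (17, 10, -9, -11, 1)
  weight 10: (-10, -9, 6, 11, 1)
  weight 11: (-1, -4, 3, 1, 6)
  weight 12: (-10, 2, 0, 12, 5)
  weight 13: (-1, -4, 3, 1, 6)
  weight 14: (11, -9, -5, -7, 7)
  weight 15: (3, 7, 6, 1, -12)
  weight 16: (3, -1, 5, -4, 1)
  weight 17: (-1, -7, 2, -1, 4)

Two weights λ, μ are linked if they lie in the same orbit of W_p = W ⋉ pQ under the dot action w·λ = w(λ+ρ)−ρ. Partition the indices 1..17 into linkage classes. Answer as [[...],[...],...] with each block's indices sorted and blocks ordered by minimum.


Cartan matrix: type A_5 (|W|=720); un-permuting the 5 rows.

W_13-reps of the 17 weights in Ā_13 (same 5-coord order as C):

    λ_1+ρ ↦ (0, 3, 4, 2, 4)
    λ_2+ρ ↦ (0, 5, 2, 0, 1)
    λ_3+ρ ↦ (1, 0, 3, 0, 3)
    λ_4+ρ ↦ (2, 1, 0, 3, 4)
    λ_5+ρ ↦ (2, 1, 0, 3, 4)
    λ_6+ρ ↦ (2, 1, 0, 3, 4)
    λ_7+ρ ↦ (0, 3, 4, 2, 4)
    λ_8+ρ ↦ (2, 1, 0, 3, 4)
    λ_9+ρ ↦ (0, 5, 2, 0, 1)
    λ_10+ρ ↦ (1, 0, 6, 3, 2)
    λ_11+ρ ↦ (0, 3, 4, 2, 4)
    λ_12+ρ ↦ (1, 0, 6, 3, 2)
    λ_13+ρ ↦ (0, 3, 4, 2, 4)
    λ_14+ρ ↦ (2, 1, 0, 3, 4)
    λ_15+ρ ↦ (0, 3, 4, 2, 4)
    λ_16+ρ ↦ (1, 0, 6, 3, 2)
    λ_17+ρ ↦ (0, 5, 2, 0, 1)

Linkage partition of the 17 weights (5 classes, p=13):

[[1, 7, 11, 13, 15], [2, 9, 17], [3], [4, 5, 6, 8, 14], [10, 12, 16]]


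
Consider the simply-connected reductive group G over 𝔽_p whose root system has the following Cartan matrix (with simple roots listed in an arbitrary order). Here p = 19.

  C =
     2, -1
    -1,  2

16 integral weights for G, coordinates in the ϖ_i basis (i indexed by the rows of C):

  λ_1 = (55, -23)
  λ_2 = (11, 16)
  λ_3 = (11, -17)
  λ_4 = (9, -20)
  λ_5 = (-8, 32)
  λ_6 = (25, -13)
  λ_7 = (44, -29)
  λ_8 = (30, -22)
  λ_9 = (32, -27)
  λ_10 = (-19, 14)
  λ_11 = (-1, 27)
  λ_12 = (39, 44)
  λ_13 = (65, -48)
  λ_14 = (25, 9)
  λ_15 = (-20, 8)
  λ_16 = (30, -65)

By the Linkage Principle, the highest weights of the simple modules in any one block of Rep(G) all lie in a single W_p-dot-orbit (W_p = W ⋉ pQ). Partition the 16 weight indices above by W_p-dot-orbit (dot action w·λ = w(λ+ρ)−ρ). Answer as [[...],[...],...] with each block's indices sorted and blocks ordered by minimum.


Cartan matrix: type A_2 (|W|=6); un-permuting the 2 rows.

Ā_19 reps of the 16 weights (A_2, coords as presented):

  λ_1 → (15, 3) · λ_2 → (2, 7) · λ_3 → (4, 12) · λ_4 → (9, 10) · λ_5 → (7, 5) · λ_6 → (7, 5) · λ_7 → (2, 7) · λ_8 → (2, 7) · λ_9 → (7, 5) · λ_10 → (15, 3) · λ_11 → (9, 10) · λ_12 → (2, 7) · λ_13 → (9, 10) · λ_14 → (2, 7) · λ_15 → (9, 10) · λ_16 → (7, 5)

Grouping the 16 weights by Ā_19-representative: 5 linkage classes.

[[1, 10], [2, 7, 8, 12, 14], [3], [4, 11, 13, 15], [5, 6, 9, 16]]


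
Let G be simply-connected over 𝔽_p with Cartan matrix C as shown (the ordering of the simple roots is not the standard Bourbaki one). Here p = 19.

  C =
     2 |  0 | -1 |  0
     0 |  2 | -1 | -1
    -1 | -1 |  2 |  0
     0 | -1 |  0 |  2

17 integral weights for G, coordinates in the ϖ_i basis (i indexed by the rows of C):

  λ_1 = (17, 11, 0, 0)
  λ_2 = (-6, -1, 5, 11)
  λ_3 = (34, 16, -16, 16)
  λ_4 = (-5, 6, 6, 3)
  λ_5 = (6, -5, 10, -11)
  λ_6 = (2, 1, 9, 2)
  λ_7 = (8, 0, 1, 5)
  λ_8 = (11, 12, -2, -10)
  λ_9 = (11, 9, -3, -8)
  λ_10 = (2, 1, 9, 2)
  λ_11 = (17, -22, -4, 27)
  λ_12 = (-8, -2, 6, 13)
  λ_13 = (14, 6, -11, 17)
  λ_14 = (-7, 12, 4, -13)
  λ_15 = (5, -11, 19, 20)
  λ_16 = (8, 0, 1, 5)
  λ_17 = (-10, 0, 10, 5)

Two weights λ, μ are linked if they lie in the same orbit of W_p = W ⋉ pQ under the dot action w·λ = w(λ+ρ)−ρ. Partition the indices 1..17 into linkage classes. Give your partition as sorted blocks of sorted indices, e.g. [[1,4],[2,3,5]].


Type A_4, rank 4, |W|=120; reorder rows/cols to standard.

Alcove-folded reps (p=19, 17 weights, presented ϖ-order):

  [1] (5, 0, 1, 12) · [2] (5, 0, 1, 12) · [3] (1, 0, 15, 2) · [4] (4, 7, 3, 4) · [5] (4, 7, 3, 4) · [6] (3, 2, 10, 3) · [7] (9, 1, 2, 6) · [8] (6, 3, 1, 4) · [9] (9, 1, 2, 6) · [10] (3, 2, 10, 3) · [11] (3, 2, 10, 3) · [12] (5, 0, 1, 12) · [13] (6, 3, 1, 4) · [14] (5, 0, 1, 12) · [15] (9, 1, 2, 6) · [16] (9, 1, 2, 6) · [17] (9, 1, 2, 6)

6 distinct reps among the 17 weights ⇒ 6 W_19-linkage classes:

[[1, 2, 12, 14], [3], [4, 5], [6, 10, 11], [7, 9, 15, 16, 17], [8, 13]]


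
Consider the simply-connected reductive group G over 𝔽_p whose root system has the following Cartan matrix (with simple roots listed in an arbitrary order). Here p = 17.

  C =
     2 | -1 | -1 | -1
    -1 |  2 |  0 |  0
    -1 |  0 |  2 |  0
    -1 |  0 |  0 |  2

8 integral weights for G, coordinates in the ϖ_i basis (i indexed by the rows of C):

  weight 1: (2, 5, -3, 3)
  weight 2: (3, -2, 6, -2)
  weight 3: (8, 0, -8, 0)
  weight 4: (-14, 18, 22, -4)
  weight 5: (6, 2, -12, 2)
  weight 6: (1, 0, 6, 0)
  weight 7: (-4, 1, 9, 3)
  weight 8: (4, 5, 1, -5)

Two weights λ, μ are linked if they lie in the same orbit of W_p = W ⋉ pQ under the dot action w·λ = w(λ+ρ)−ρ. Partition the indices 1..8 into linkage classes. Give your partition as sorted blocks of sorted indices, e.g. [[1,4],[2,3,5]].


C ↔ D_4 under row/col permutation; |W(D_4)| = 192.

Alcove-folded reps (p=17, 8 weights, presented ϖ-order):

  [1] (1, 6, 2, 4) · [2] (2, 1, 7, 1) · [3] (2, 1, 7, 1) · [4] (1, 6, 2, 4) · [5] (2, 1, 7, 1) · [6] (2, 1, 7, 1) · [7] (2, 1, 7, 1) · [8] (1, 6, 2, 4)

Grouping the 8 weights by Ā_17-representative: 2 linkage classes.

[[1, 4, 8], [2, 3, 5, 6, 7]]


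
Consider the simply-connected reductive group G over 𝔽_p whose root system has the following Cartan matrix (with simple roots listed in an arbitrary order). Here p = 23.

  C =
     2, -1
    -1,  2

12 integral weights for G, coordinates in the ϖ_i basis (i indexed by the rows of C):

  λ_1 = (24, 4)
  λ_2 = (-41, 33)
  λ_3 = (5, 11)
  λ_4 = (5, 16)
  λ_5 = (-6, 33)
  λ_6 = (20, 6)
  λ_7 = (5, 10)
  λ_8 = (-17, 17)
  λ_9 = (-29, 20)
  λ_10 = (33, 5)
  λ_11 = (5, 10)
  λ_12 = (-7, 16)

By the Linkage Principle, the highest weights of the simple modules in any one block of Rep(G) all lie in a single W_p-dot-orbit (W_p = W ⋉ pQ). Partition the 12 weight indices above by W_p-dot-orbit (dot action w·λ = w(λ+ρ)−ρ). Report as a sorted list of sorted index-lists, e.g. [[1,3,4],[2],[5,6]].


A_2 Cartan matrix, 2 simple roots permuted; ρ=(1,1).

Alcove-folded reps (p=23, 12 weights, presented ϖ-order):

  λ_1+ρ ↦ (16, 2)
  λ_2+ρ ↦ (6, 11)
  λ_3+ρ ↦ (6, 12)
  λ_4+ρ ↦ (6, 17)
  λ_5+ρ ↦ (6, 12)
  λ_6+ρ ↦ (16, 2)
  λ_7+ρ ↦ (6, 11)
  λ_8+ρ ↦ (16, 2)
  λ_9+ρ ↦ (16, 2)
  λ_10+ρ ↦ (6, 11)
  λ_11+ρ ↦ (6, 11)
  λ_12+ρ ↦ (6, 11)

The 12 indices split into 4 linkage classes (same alcove rep ⇔ same W_23-dot-orbit):

[[1, 6, 8, 9], [2, 7, 10, 11, 12], [3, 5], [4]]


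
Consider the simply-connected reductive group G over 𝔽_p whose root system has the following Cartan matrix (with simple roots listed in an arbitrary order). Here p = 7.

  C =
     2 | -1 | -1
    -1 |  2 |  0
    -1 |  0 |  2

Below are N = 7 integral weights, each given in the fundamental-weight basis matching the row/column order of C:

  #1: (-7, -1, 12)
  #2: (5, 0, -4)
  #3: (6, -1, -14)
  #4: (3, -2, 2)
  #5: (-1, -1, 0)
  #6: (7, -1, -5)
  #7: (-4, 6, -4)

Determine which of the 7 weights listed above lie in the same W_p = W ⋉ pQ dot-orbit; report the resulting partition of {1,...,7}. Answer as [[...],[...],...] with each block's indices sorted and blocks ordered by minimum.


Type A_3, rank 3, |W|=24; reorder rows/cols to standard.

Folding the 7 weights λ_j+ρ into Ā_7 (reps in the given 3-coord order):

  λ_1 → (0, 0, 1) · λ_2 → (3, 1, 3) · λ_3 → (0, 0, 1) · λ_4 → (3, 1, 3) · λ_5 → (0, 0, 1) · λ_6 → (3, 1, 3) · λ_7 → (3, 1, 3)

The 7 indices split into 2 linkage classes (same alcove rep ⇔ same W_7-dot-orbit):

[[1, 3, 5], [2, 4, 6, 7]]


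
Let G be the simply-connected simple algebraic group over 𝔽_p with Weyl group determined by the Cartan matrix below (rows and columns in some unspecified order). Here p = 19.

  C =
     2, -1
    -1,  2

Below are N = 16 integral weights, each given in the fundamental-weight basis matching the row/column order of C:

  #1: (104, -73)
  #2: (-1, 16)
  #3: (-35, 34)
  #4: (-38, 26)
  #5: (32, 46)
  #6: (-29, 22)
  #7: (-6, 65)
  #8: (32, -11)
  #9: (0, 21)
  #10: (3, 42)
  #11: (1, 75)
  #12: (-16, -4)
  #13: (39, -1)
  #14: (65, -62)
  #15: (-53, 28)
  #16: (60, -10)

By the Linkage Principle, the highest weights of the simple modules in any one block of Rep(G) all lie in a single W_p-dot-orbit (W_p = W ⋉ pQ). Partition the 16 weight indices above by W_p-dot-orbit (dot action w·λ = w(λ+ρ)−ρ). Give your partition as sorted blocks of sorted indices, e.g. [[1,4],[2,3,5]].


Cartan matrix: type A_2 (|W|=6); un-permuting the 2 rows.

Alcove-folded reps (p=19, 16 weights, presented ϖ-order):

  [1] (10, 4)
  [2] (0, 17)
  [3] (3, 15)
  [4] (1, 8)
  [5] (5, 4)
  [6] (10, 4)
  [7] (5, 4)
  [8] (5, 4)
  [9] (3, 15)
  [10] (10, 4)
  [11] (0, 17)
  [12] (3, 15)
  [13] (0, 17)
  [14] (5, 4)
  [15] (10, 4)
  [16] (5, 4)

Grouping the 16 weights by Ā_19-representative: 5 linkage classes.

[[1, 6, 10, 15], [2, 11, 13], [3, 9, 12], [4], [5, 7, 8, 14, 16]]


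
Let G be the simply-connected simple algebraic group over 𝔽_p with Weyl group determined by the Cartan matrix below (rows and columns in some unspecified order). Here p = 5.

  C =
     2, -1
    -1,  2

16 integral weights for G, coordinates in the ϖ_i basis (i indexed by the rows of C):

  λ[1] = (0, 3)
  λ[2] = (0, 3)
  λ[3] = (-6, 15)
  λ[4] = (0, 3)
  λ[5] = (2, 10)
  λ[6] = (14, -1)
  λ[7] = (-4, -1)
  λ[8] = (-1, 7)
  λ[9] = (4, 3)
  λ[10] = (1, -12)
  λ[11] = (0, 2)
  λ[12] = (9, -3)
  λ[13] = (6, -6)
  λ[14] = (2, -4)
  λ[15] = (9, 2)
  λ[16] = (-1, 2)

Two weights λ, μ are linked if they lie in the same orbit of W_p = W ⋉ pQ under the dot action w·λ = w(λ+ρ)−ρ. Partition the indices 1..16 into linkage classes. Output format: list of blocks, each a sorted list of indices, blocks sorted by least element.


C ↔ A_2 under row/col permutation; |W(A_2)| = 6.

Alcove-folded reps (p=5, 16 weights, presented ϖ-order):

  λ_1 → (1, 4) · λ_2 → (1, 4) · λ_3 → (1, 4) · λ_4 → (1, 4) · λ_5 → (1, 3) · λ_6 → (0, 0) · λ_7 → (0, 3) · λ_8 → (3, 2) · λ_9 → (1, 0) · λ_10 → (1, 3) · λ_11 → (1, 3) · λ_12 → (0, 3) · λ_13 → (0, 3) · λ_14 → (0, 3) · λ_15 → (3, 2) · λ_16 → (0, 3)

6 distinct reps among the 16 weights ⇒ 6 W_5-linkage classes:

[[1, 2, 3, 4], [5, 10, 11], [6], [7, 12, 13, 14, 16], [8, 15], [9]]
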